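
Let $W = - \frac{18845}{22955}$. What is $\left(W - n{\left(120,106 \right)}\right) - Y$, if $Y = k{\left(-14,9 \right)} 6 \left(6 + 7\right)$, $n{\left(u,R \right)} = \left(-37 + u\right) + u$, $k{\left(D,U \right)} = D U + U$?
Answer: $\frac{40961724}{4591} \approx 8922.2$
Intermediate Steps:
$k{\left(D,U \right)} = U + D U$
$n{\left(u,R \right)} = -37 + 2 u$
$W = - \frac{3769}{4591}$ ($W = \left(-18845\right) \frac{1}{22955} = - \frac{3769}{4591} \approx -0.82095$)
$Y = -9126$ ($Y = 9 \left(1 - 14\right) 6 \left(6 + 7\right) = 9 \left(-13\right) 6 \cdot 13 = \left(-117\right) 78 = -9126$)
$\left(W - n{\left(120,106 \right)}\right) - Y = \left(- \frac{3769}{4591} - \left(-37 + 2 \cdot 120\right)\right) - -9126 = \left(- \frac{3769}{4591} - \left(-37 + 240\right)\right) + 9126 = \left(- \frac{3769}{4591} - 203\right) + 9126 = - \frac{935742}{4591} + 9126 = \frac{40961724}{4591}$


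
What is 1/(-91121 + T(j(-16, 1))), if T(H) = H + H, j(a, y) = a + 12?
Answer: -1/91129 ≈ -1.0973e-5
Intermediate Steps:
j(a, y) = 12 + a
T(H) = 2*H
1/(-91121 + T(j(-16, 1))) = 1/(-91121 + 2*(12 - 16)) = 1/(-91121 + 2*(-4)) = 1/(-91121 - 8) = 1/(-91129) = -1/91129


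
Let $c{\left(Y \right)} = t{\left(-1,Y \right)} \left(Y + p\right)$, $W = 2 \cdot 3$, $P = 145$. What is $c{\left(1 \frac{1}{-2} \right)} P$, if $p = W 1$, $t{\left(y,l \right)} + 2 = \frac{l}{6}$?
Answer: $- \frac{39875}{24} \approx -1661.5$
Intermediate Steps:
$t{\left(y,l \right)} = -2 + \frac{l}{6}$
$W = 6$
$p = 6$ ($p = 6 \cdot 1 = 6$)
$c{\left(Y \right)} = \left(-2 + \frac{Y}{6}\right) \left(6 + Y\right)$ ($c{\left(Y \right)} = \left(-2 + \frac{Y}{6}\right) \left(Y + 6\right) = \left(-2 + \frac{Y}{6}\right) \left(6 + Y\right)$)
$c{\left(1 \frac{1}{-2} \right)} P = \frac{\left(-12 + 1 \frac{1}{-2}\right) \left(6 + 1 \frac{1}{-2}\right)}{6} \cdot 145 = \frac{\left(-12 + 1 \left(- \frac{1}{2}\right)\right) \left(6 + 1 \left(- \frac{1}{2}\right)\right)}{6} \cdot 145 = \frac{\left(-12 - \frac{1}{2}\right) \left(6 - \frac{1}{2}\right)}{6} \cdot 145 = \frac{1}{6} \left(- \frac{25}{2}\right) \frac{11}{2} \cdot 145 = \left(- \frac{275}{24}\right) 145 = - \frac{39875}{24}$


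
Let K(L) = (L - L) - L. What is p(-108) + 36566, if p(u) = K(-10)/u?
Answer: 1974559/54 ≈ 36566.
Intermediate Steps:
K(L) = -L (K(L) = 0 - L = -L)
p(u) = 10/u (p(u) = (-1*(-10))/u = 10/u)
p(-108) + 36566 = 10/(-108) + 36566 = 10*(-1/108) + 36566 = -5/54 + 36566 = 1974559/54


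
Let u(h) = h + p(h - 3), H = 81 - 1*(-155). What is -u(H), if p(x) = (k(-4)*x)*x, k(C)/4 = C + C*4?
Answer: 4342884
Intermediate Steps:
k(C) = 20*C (k(C) = 4*(C + C*4) = 4*(C + 4*C) = 4*(5*C) = 20*C)
p(x) = -80*x**2 (p(x) = ((20*(-4))*x)*x = (-80*x)*x = -80*x**2)
H = 236 (H = 81 + 155 = 236)
u(h) = h - 80*(-3 + h)**2 (u(h) = h - 80*(h - 3)**2 = h - 80*(-3 + h)**2)
-u(H) = -(236 - 80*(-3 + 236)**2) = -(236 - 80*233**2) = -(236 - 80*54289) = -(236 - 4343120) = -1*(-4342884) = 4342884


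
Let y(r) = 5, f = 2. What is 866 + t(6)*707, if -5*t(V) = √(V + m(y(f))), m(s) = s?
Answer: 866 - 707*√11/5 ≈ 397.03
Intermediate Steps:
t(V) = -√(5 + V)/5 (t(V) = -√(V + 5)/5 = -√(5 + V)/5)
866 + t(6)*707 = 866 - √(5 + 6)/5*707 = 866 - √11/5*707 = 866 - 707*√11/5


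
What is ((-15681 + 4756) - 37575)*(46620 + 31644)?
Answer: -3795804000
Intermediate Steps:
((-15681 + 4756) - 37575)*(46620 + 31644) = (-10925 - 37575)*78264 = -48500*78264 = -3795804000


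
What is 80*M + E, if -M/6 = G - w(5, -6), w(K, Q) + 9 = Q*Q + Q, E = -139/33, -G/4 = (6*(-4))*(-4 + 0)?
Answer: 6415061/33 ≈ 1.9440e+5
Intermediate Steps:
G = -384 (G = -4*6*(-4)*(-4 + 0) = -(-96)*(-4) = -4*96 = -384)
E = -139/33 (E = -139*1/33 = -139/33 ≈ -4.2121)
w(K, Q) = -9 + Q + Q**2 (w(K, Q) = -9 + (Q*Q + Q) = -9 + (Q**2 + Q) = -9 + (Q + Q**2) = -9 + Q + Q**2)
M = 2430 (M = -6*(-384 - (-9 - 6 + (-6)**2)) = -6*(-384 - (-9 - 6 + 36)) = -6*(-384 - 1*21) = -6*(-384 - 21) = -6*(-405) = 2430)
80*M + E = 80*2430 - 139/33 = 194400 - 139/33 = 6415061/33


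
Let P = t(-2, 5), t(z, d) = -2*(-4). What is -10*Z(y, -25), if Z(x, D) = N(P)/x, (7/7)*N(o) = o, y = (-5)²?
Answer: -16/5 ≈ -3.2000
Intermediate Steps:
y = 25
t(z, d) = 8
P = 8
N(o) = o
Z(x, D) = 8/x
-10*Z(y, -25) = -80/25 = -10*8/25 = -16/5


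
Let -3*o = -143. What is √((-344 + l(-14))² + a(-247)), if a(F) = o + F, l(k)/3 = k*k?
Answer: √534030/3 ≈ 243.59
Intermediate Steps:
o = 143/3 (o = -⅓*(-143) = 143/3 ≈ 47.667)
l(k) = 3*k² (l(k) = 3*(k*k) = 3*k²)
a(F) = 143/3 + F
√((-344 + l(-14))² + a(-247)) = √((-344 + 3*(-14)²)² + (143/3 - 247)) = √((-344 + 3*196)² - 598/3) = √((-344 + 588)² - 598/3) = √(244² - 598/3) = √(59536 - 598/3) = √(178010/3) = √534030/3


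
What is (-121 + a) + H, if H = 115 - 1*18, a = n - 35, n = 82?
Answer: 23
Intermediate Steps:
a = 47 (a = 82 - 35 = 47)
H = 97 (H = 115 - 18 = 97)
(-121 + a) + H = (-121 + 47) + 97 = -74 + 97 = 23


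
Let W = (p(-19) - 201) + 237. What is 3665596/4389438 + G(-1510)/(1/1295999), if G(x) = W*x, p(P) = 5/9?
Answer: -471015479824670936/6584157 ≈ -7.1538e+10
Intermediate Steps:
p(P) = 5/9 (p(P) = 5*(⅑) = 5/9)
W = 329/9 (W = (5/9 - 201) + 237 = -1804/9 + 237 = 329/9 ≈ 36.556)
G(x) = 329*x/9
3665596/4389438 + G(-1510)/(1/1295999) = 3665596/4389438 + ((329/9)*(-1510))/(1/1295999) = 3665596*(1/4389438) - 496790/(9*1/1295999) = 1832798/2194719 - 496790/9*1295999 = 1832798/2194719 - 643839343210/9 = -471015479824670936/6584157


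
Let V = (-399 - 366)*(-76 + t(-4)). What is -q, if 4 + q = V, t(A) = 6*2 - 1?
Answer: -49721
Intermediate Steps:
t(A) = 11 (t(A) = 12 - 1 = 11)
V = 49725 (V = (-399 - 366)*(-76 + 11) = -765*(-65) = 49725)
q = 49721 (q = -4 + 49725 = 49721)
-q = -1*49721 = -49721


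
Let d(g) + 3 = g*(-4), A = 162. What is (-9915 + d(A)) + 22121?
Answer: 11555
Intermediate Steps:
d(g) = -3 - 4*g (d(g) = -3 + g*(-4) = -3 - 4*g)
(-9915 + d(A)) + 22121 = (-9915 + (-3 - 4*162)) + 22121 = (-9915 + (-3 - 648)) + 22121 = (-9915 - 651) + 22121 = -10566 + 22121 = 11555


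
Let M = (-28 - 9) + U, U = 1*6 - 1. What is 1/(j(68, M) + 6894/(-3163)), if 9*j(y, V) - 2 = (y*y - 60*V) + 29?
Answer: 28467/20734679 ≈ 0.0013729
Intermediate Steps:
U = 5 (U = 6 - 1 = 5)
M = -32 (M = (-28 - 9) + 5 = -37 + 5 = -32)
j(y, V) = 31/9 - 20*V/3 + y**2/9 (j(y, V) = 2/9 + ((y*y - 60*V) + 29)/9 = 2/9 + ((y**2 - 60*V) + 29)/9 = 2/9 + (29 + y**2 - 60*V)/9 = 2/9 + (29/9 - 20*V/3 + y**2/9) = 31/9 - 20*V/3 + y**2/9)
1/(j(68, M) + 6894/(-3163)) = 1/((31/9 - 20/3*(-32) + (1/9)*68**2) + 6894/(-3163)) = 1/((31/9 + 640/3 + (1/9)*4624) + 6894*(-1/3163)) = 1/((31/9 + 640/3 + 4624/9) - 6894/3163) = 1/(6575/9 - 6894/3163) = 1/(20734679/28467) = 28467/20734679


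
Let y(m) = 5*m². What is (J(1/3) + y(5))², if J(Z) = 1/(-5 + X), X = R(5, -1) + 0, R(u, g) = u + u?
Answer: 391876/25 ≈ 15675.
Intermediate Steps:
R(u, g) = 2*u
X = 10 (X = 2*5 + 0 = 10 + 0 = 10)
J(Z) = ⅕ (J(Z) = 1/(-5 + 10) = 1/5 = ⅕)
(J(1/3) + y(5))² = (⅕ + 5*5²)² = (⅕ + 5*25)² = (⅕ + 125)² = (626/5)² = 391876/25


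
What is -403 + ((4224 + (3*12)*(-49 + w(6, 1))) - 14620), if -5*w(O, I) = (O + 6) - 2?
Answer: -12635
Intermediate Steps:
w(O, I) = -⅘ - O/5 (w(O, I) = -((O + 6) - 2)/5 = -((6 + O) - 2)/5 = -(4 + O)/5 = -⅘ - O/5)
-403 + ((4224 + (3*12)*(-49 + w(6, 1))) - 14620) = -403 + ((4224 + (3*12)*(-49 + (-⅘ - ⅕*6))) - 14620) = -403 + ((4224 + 36*(-49 + (-⅘ - 6/5))) - 14620) = -403 + ((4224 + 36*(-49 - 2)) - 14620) = -403 + ((4224 + 36*(-51)) - 14620) = -403 + ((4224 - 1836) - 14620) = -403 + (2388 - 14620) = -403 - 12232 = -12635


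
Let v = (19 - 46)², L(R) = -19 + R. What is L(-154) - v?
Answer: -902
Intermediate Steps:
v = 729 (v = (-27)² = 729)
L(-154) - v = (-19 - 154) - 1*729 = -173 - 729 = -902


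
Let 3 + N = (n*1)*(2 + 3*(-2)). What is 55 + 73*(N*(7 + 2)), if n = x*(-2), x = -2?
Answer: -12428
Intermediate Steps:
n = 4 (n = -2*(-2) = 4)
N = -19 (N = -3 + (4*1)*(2 + 3*(-2)) = -3 + 4*(2 - 6) = -3 + 4*(-4) = -3 - 16 = -19)
55 + 73*(N*(7 + 2)) = 55 + 73*(-19*(7 + 2)) = 55 + 73*(-19*9) = 55 + 73*(-171) = 55 - 12483 = -12428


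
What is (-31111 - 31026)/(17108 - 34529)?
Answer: 62137/17421 ≈ 3.5668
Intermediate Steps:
(-31111 - 31026)/(17108 - 34529) = -62137/(-17421) = -62137*(-1/17421) = 62137/17421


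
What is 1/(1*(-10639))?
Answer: -1/10639 ≈ -9.3994e-5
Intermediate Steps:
1/(1*(-10639)) = 1/(-10639) = -1/10639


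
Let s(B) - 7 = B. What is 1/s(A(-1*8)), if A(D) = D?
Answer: -1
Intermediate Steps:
s(B) = 7 + B
1/s(A(-1*8)) = 1/(7 - 1*8) = 1/(7 - 8) = 1/(-1) = -1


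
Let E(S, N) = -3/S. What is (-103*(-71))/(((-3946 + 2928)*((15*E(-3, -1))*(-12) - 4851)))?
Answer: 7313/5121558 ≈ 0.0014279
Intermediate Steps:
(-103*(-71))/(((-3946 + 2928)*((15*E(-3, -1))*(-12) - 4851))) = (-103*(-71))/(((-3946 + 2928)*((15*(-3/(-3)))*(-12) - 4851))) = 7313/((-1018*((15*(-3*(-1/3)))*(-12) - 4851))) = 7313/((-1018*((15*1)*(-12) - 4851))) = 7313/((-1018*(15*(-12) - 4851))) = 7313/((-1018*(-180 - 4851))) = 7313/((-1018*(-5031))) = 7313/5121558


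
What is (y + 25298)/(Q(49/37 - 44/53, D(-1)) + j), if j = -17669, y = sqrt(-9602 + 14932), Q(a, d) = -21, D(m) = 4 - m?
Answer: -12649/8845 - sqrt(5330)/17690 ≈ -1.4342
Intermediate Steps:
y = sqrt(5330) ≈ 73.007
(y + 25298)/(Q(49/37 - 44/53, D(-1)) + j) = (sqrt(5330) + 25298)/(-21 - 17669) = (25298 + sqrt(5330))/(-17690) = (25298 + sqrt(5330))*(-1/17690) = -12649/8845 - sqrt(5330)/17690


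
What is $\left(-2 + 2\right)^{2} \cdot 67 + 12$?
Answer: $12$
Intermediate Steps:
$\left(-2 + 2\right)^{2} \cdot 67 + 12 = 0^{2} \cdot 67 + 12 = 0 \cdot 67 + 12 = 0 + 12 = 12$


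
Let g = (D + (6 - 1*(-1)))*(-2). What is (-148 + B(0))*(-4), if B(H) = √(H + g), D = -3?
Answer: 592 - 8*I*√2 ≈ 592.0 - 11.314*I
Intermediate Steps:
g = -8 (g = (-3 + (6 - 1*(-1)))*(-2) = (-3 + (6 + 1))*(-2) = (-3 + 7)*(-2) = 4*(-2) = -8)
B(H) = √(-8 + H) (B(H) = √(H - 8) = √(-8 + H))
(-148 + B(0))*(-4) = (-148 + √(-8 + 0))*(-4) = (-148 + √(-8))*(-4) = (-148 + 2*I*√2)*(-4) = 592 - 8*I*√2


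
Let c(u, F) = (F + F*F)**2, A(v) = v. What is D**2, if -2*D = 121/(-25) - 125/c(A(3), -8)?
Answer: 146368221561/24586240000 ≈ 5.9533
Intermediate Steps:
c(u, F) = (F + F**2)**2
D = 382581/156800 (D = -(121/(-25) - 125*1/(64*(1 - 8)**2))/2 = -(121*(-1/25) - 125/(64*(-7)**2))/2 = -(-121/25 - 125/(64*49))/2 = -(-121/25 - 125/3136)/2 = -1/2*(-382581/78400) = 382581/156800 ≈ 2.4399)
D**2 = (382581/156800)**2 = 146368221561/24586240000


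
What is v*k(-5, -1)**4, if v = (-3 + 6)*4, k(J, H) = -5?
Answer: 7500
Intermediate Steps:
v = 12 (v = 3*4 = 12)
v*k(-5, -1)**4 = 12*(-5)**4 = 12*625 = 7500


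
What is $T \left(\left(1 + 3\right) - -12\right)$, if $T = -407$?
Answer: $-6512$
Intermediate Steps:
$T \left(\left(1 + 3\right) - -12\right) = - 407 \left(\left(1 + 3\right) - -12\right) = - 407 \left(4 + 12\right) = \left(-407\right) 16 = -6512$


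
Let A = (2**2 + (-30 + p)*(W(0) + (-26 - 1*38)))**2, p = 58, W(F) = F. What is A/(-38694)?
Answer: -532824/6449 ≈ -82.621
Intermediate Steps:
A = 3196944 (A = (2**2 + (-30 + 58)*(0 + (-26 - 1*38)))**2 = (4 + 28*(0 + (-26 - 38)))**2 = (4 + 28*(0 - 64))**2 = (4 + 28*(-64))**2 = (4 - 1792)**2 = (-1788)**2 = 3196944)
A/(-38694) = 3196944/(-38694) = 3196944*(-1/38694) = -532824/6449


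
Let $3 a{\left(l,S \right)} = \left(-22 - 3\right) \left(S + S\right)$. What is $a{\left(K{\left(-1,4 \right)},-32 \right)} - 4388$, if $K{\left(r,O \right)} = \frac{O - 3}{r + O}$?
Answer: $- \frac{11564}{3} \approx -3854.7$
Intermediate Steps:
$K{\left(r,O \right)} = \frac{-3 + O}{O + r}$
$a{\left(l,S \right)} = - \frac{50 S}{3}$ ($a{\left(l,S \right)} = \frac{\left(-22 - 3\right) \left(S + S\right)}{3} = \frac{\left(-25\right) 2 S}{3} = \frac{\left(-50\right) S}{3} = - \frac{50 S}{3}$)
$a{\left(K{\left(-1,4 \right)},-32 \right)} - 4388 = \left(- \frac{50}{3}\right) \left(-32\right) - 4388 = \frac{1600}{3} - 4388 = - \frac{11564}{3}$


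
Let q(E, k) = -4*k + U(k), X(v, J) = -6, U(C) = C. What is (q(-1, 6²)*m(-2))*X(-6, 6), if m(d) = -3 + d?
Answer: -3240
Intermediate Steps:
q(E, k) = -3*k (q(E, k) = -4*k + k = -3*k)
(q(-1, 6²)*m(-2))*X(-6, 6) = ((-3*6²)*(-3 - 2))*(-6) = (-3*36*(-5))*(-6) = -108*(-5)*(-6) = 540*(-6) = -3240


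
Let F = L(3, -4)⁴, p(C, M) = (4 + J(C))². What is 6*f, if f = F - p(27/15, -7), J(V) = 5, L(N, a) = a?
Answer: 1050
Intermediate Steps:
p(C, M) = 81 (p(C, M) = (4 + 5)² = 9² = 81)
F = 256 (F = (-4)⁴ = 256)
f = 175 (f = 256 - 1*81 = 256 - 81 = 175)
6*f = 6*175 = 1050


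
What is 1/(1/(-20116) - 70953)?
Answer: -20116/1427290549 ≈ -1.4094e-5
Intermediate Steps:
1/(1/(-20116) - 70953) = 1/(-1/20116 - 70953) = 1/(-1427290549/20116) = -20116/1427290549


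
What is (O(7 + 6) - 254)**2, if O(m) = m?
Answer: 58081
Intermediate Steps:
(O(7 + 6) - 254)**2 = ((7 + 6) - 254)**2 = (13 - 254)**2 = (-241)**2 = 58081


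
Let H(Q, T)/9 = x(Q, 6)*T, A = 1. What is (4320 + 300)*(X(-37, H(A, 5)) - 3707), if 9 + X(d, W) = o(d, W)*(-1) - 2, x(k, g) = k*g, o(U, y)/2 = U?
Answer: -16835280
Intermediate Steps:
o(U, y) = 2*U
x(k, g) = g*k
H(Q, T) = 54*Q*T (H(Q, T) = 9*((6*Q)*T) = 9*(6*Q*T) = 54*Q*T)
X(d, W) = -11 - 2*d (X(d, W) = -9 + ((2*d)*(-1) - 2) = -9 + (-2*d - 2) = -9 + (-2 - 2*d) = -11 - 2*d)
(4320 + 300)*(X(-37, H(A, 5)) - 3707) = (4320 + 300)*((-11 - 2*(-37)) - 3707) = 4620*((-11 + 74) - 3707) = 4620*(63 - 3707) = 4620*(-3644) = -16835280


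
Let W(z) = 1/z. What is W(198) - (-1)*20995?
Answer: 4157011/198 ≈ 20995.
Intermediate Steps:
W(198) - (-1)*20995 = 1/198 - (-1)*20995 = 1/198 - 1*(-20995) = 1/198 + 20995 = 4157011/198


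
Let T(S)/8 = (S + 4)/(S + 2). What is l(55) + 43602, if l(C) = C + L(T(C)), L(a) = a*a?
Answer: 142064377/3249 ≈ 43726.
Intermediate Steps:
T(S) = 8*(4 + S)/(2 + S) (T(S) = 8*((S + 4)/(S + 2)) = 8*((4 + S)/(2 + S)) = 8*(4 + S)/(2 + S))
L(a) = a**2
l(C) = C + 64*(4 + C)**2/(2 + C)**2 (l(C) = C + (8*(4 + C)/(2 + C))**2 = C + 64*(4 + C)**2/(2 + C)**2)
l(55) + 43602 = (55 + 64*(4 + 55)**2/(2 + 55)**2) + 43602 = (55 + 64*59**2/57**2) + 43602 = (55 + 64*(1/3249)*3481) + 43602 = (55 + 222784/3249) + 43602 = 401479/3249 + 43602 = 142064377/3249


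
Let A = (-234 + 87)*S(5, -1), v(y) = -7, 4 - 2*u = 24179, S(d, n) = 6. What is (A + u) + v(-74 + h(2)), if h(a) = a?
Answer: -25953/2 ≈ -12977.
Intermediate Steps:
u = -24175/2 (u = 2 - ½*24179 = 2 - 24179/2 = -24175/2 ≈ -12088.)
A = -882 (A = (-234 + 87)*6 = -147*6 = -882)
(A + u) + v(-74 + h(2)) = (-882 - 24175/2) - 7 = -25939/2 - 7 = -25953/2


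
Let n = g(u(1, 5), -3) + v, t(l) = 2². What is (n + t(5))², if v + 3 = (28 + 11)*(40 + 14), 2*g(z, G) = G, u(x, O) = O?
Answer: 17732521/4 ≈ 4.4331e+6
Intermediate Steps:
g(z, G) = G/2
v = 2103 (v = -3 + (28 + 11)*(40 + 14) = -3 + 39*54 = -3 + 2106 = 2103)
t(l) = 4
n = 4203/2 (n = (½)*(-3) + 2103 = -3/2 + 2103 = 4203/2 ≈ 2101.5)
(n + t(5))² = (4203/2 + 4)² = (4211/2)² = 17732521/4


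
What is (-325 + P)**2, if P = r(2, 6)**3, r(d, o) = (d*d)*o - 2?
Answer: 106564329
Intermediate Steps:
r(d, o) = -2 + o*d**2 (r(d, o) = d**2*o - 2 = o*d**2 - 2 = -2 + o*d**2)
P = 10648 (P = (-2 + 6*2**2)**3 = (-2 + 6*4)**3 = (-2 + 24)**3 = 22**3 = 10648)
(-325 + P)**2 = (-325 + 10648)**2 = 10323**2 = 106564329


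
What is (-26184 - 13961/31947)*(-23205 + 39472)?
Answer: -591633766861/1389 ≈ -4.2594e+8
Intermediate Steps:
(-26184 - 13961/31947)*(-23205 + 39472) = (-26184 - 13961*1/31947)*16267 = (-26184 - 607/1389)*16267 = -36370183/1389*16267 = -591633766861/1389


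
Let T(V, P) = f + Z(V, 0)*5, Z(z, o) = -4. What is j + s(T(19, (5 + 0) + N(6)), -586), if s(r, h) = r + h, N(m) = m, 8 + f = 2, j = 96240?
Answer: 95628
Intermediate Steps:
f = -6 (f = -8 + 2 = -6)
T(V, P) = -26 (T(V, P) = -6 - 4*5 = -6 - 20 = -26)
s(r, h) = h + r
j + s(T(19, (5 + 0) + N(6)), -586) = 96240 + (-586 - 26) = 96240 - 612 = 95628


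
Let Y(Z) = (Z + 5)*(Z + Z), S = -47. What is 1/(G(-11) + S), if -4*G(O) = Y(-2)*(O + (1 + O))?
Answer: -1/110 ≈ -0.0090909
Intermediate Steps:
Y(Z) = 2*Z*(5 + Z) (Y(Z) = (5 + Z)*(2*Z) = 2*Z*(5 + Z))
G(O) = 3 + 6*O (G(O) = -2*(-2)*(5 - 2)*(O + (1 + O))/4 = -2*(-2)*3*(1 + 2*O)/4 = -(-3)*(1 + 2*O) = -(-12 - 24*O)/4 = 3 + 6*O)
1/(G(-11) + S) = 1/((3 + 6*(-11)) - 47) = 1/((3 - 66) - 47) = 1/(-63 - 47) = 1/(-110) = -1/110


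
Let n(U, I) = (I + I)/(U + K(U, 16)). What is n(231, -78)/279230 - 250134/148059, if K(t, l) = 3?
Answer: -11640835921/6890419095 ≈ -1.6894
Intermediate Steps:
n(U, I) = 2*I/(3 + U) (n(U, I) = (I + I)/(U + 3) = (2*I)/(3 + U) = 2*I/(3 + U))
n(231, -78)/279230 - 250134/148059 = (2*(-78)/(3 + 231))/279230 - 250134/148059 = (2*(-78)/234)*(1/279230) - 250134*1/148059 = (2*(-78)*(1/234))*(1/279230) - 83378/49353 = -⅔*1/279230 - 83378/49353 = -1/418845 - 83378/49353 = -11640835921/6890419095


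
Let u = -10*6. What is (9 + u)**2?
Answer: 2601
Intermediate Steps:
u = -60
(9 + u)**2 = (9 - 60)**2 = (-51)**2 = 2601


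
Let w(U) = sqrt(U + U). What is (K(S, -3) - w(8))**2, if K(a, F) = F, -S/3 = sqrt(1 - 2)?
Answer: 49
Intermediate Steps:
S = -3*I (S = -3*sqrt(1 - 2) = -3*I ≈ -3.0*I)
w(U) = sqrt(2)*sqrt(U) (w(U) = sqrt(2*U) = sqrt(2)*sqrt(U))
(K(S, -3) - w(8))**2 = (-3 - sqrt(2)*sqrt(8))**2 = (-3 - sqrt(2)*2*sqrt(2))**2 = (-3 - 1*4)**2 = (-3 - 4)**2 = (-7)**2 = 49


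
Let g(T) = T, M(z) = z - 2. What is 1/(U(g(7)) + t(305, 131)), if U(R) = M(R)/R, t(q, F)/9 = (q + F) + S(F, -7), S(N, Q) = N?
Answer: 7/35726 ≈ 0.00019594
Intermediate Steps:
M(z) = -2 + z
t(q, F) = 9*q + 18*F (t(q, F) = 9*((q + F) + F) = 9*((F + q) + F) = 9*(q + 2*F) = 9*q + 18*F)
U(R) = (-2 + R)/R
1/(U(g(7)) + t(305, 131)) = 1/((-2 + 7)/7 + (9*305 + 18*131)) = 1/((⅐)*5 + (2745 + 2358)) = 1/(5/7 + 5103) = 1/(35726/7) = 7/35726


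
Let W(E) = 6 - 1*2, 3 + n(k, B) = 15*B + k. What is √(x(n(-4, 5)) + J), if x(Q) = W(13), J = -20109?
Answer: I*√20105 ≈ 141.79*I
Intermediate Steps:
n(k, B) = -3 + k + 15*B (n(k, B) = -3 + (15*B + k) = -3 + (k + 15*B) = -3 + k + 15*B)
W(E) = 4 (W(E) = 6 - 2 = 4)
x(Q) = 4
√(x(n(-4, 5)) + J) = √(4 - 20109) = √(-20105) = I*√20105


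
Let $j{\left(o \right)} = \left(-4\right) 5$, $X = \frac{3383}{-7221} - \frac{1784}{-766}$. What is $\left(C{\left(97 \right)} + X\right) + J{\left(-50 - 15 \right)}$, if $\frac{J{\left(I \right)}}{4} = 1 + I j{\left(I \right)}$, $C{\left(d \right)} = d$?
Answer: $\frac{14665818986}{2765643} \approx 5302.9$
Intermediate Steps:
$X = \frac{5145443}{2765643}$ ($X = 3383 \left(- \frac{1}{7221}\right) - - \frac{892}{383} = - \frac{3383}{7221} + \frac{892}{383} = \frac{5145443}{2765643} \approx 1.8605$)
$j{\left(o \right)} = -20$
$J{\left(I \right)} = 4 - 80 I$ ($J{\left(I \right)} = 4 \left(1 + I \left(-20\right)\right) = 4 \left(1 - 20 I\right) = 4 - 80 I$)
$\left(C{\left(97 \right)} + X\right) + J{\left(-50 - 15 \right)} = \left(97 + \frac{5145443}{2765643}\right) - \left(-4 + 80 \left(-50 - 15\right)\right) = \frac{273412814}{2765643} + \left(4 - -5200\right) = \frac{273412814}{2765643} + \left(4 + 5200\right) = \frac{273412814}{2765643} + 5204 = \frac{14665818986}{2765643}$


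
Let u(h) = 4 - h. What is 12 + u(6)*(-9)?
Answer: 30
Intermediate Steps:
12 + u(6)*(-9) = 12 + (4 - 1*6)*(-9) = 12 + (4 - 6)*(-9) = 12 - 2*(-9) = 12 + 18 = 30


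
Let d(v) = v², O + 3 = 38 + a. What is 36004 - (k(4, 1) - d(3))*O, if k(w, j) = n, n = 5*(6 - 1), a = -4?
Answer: 35508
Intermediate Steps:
n = 25 (n = 5*5 = 25)
k(w, j) = 25
O = 31 (O = -3 + (38 - 4) = -3 + 34 = 31)
36004 - (k(4, 1) - d(3))*O = 36004 - (25 - 1*3²)*31 = 36004 - (25 - 1*9)*31 = 36004 - (25 - 9)*31 = 36004 - 16*31 = 36004 - 1*496 = 36004 - 496 = 35508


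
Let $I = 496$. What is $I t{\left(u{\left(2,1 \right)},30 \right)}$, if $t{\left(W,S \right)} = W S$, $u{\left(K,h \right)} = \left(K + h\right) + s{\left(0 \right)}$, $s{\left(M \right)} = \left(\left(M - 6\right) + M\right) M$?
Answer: $44640$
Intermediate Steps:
$s{\left(M \right)} = M \left(-6 + 2 M\right)$ ($s{\left(M \right)} = \left(\left(M - 6\right) + M\right) M = \left(\left(-6 + M\right) + M\right) M = \left(-6 + 2 M\right) M = M \left(-6 + 2 M\right)$)
$u{\left(K,h \right)} = K + h$ ($u{\left(K,h \right)} = \left(K + h\right) + 2 \cdot 0 \left(-3 + 0\right) = \left(K + h\right) + 2 \cdot 0 \left(-3\right) = \left(K + h\right) + 0 = K + h$)
$t{\left(W,S \right)} = S W$
$I t{\left(u{\left(2,1 \right)},30 \right)} = 496 \cdot 30 \left(2 + 1\right) = 496 \cdot 30 \cdot 3 = 496 \cdot 90 = 44640$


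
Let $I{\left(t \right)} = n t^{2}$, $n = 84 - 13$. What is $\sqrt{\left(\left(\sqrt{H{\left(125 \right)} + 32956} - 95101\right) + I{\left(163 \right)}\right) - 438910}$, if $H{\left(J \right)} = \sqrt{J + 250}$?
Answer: $\sqrt{1352388 + \sqrt{32956 + 5 \sqrt{15}}} \approx 1163.0$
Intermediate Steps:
$n = 71$
$H{\left(J \right)} = \sqrt{250 + J}$
$I{\left(t \right)} = 71 t^{2}$
$\sqrt{\left(\left(\sqrt{H{\left(125 \right)} + 32956} - 95101\right) + I{\left(163 \right)}\right) - 438910} = \sqrt{\left(\left(\sqrt{\sqrt{250 + 125} + 32956} - 95101\right) + 71 \cdot 163^{2}\right) - 438910} = \sqrt{\left(\left(\sqrt{\sqrt{375} + 32956} - 95101\right) + 71 \cdot 26569\right) - 438910} = \sqrt{\left(\left(\sqrt{5 \sqrt{15} + 32956} - 95101\right) + 1886399\right) - 438910} = \sqrt{\left(\left(\sqrt{32956 + 5 \sqrt{15}} - 95101\right) + 1886399\right) - 438910} = \sqrt{\left(\left(-95101 + \sqrt{32956 + 5 \sqrt{15}}\right) + 1886399\right) - 438910} = \sqrt{\left(1791298 + \sqrt{32956 + 5 \sqrt{15}}\right) - 438910} = \sqrt{1352388 + \sqrt{32956 + 5 \sqrt{15}}}$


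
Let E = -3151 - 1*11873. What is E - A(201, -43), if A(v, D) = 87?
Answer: -15111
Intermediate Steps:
E = -15024 (E = -3151 - 11873 = -15024)
E - A(201, -43) = -15024 - 1*87 = -15024 - 87 = -15111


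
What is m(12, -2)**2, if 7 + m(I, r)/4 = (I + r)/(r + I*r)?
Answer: 147456/169 ≈ 872.52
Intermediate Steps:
m(I, r) = -28 + 4*(I + r)/(r + I*r) (m(I, r) = -28 + 4*((I + r)/(r + I*r)) = -28 + 4*(I + r)/(r + I*r))
m(12, -2)**2 = (4*(12 - 6*(-2) - 7*12*(-2))/(-2*(1 + 12)))**2 = (4*(-1/2)*(12 + 12 + 168)/13)**2 = (4*(-1/2)*(1/13)*192)**2 = (-384/13)**2 = 147456/169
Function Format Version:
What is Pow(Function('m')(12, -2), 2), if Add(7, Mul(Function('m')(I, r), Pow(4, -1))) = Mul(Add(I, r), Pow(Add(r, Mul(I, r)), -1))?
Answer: Rational(147456, 169) ≈ 872.52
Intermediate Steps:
Function('m')(I, r) = Add(-28, Mul(4, Pow(Add(r, Mul(I, r)), -1), Add(I, r))) (Function('m')(I, r) = Add(-28, Mul(4, Mul(Add(I, r), Pow(Add(r, Mul(I, r)), -1)))) = Add(-28, Mul(4, Mul(Pow(Add(r, Mul(I, r)), -1), Add(I, r)))) = Add(-28, Mul(4, Pow(Add(r, Mul(I, r)), -1), Add(I, r))))
Pow(Function('m')(12, -2), 2) = Pow(Mul(4, Pow(-2, -1), Pow(Add(1, 12), -1), Add(12, Mul(-6, -2), Mul(-7, 12, -2))), 2) = Pow(Mul(4, Rational(-1, 2), Pow(13, -1), Add(12, 12, 168)), 2) = Pow(Mul(4, Rational(-1, 2), Rational(1, 13), 192), 2) = Pow(Rational(-384, 13), 2) = Rational(147456, 169)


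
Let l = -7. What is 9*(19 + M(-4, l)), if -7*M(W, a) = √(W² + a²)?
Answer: 171 - 9*√65/7 ≈ 160.63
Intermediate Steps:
M(W, a) = -√(W² + a²)/7
9*(19 + M(-4, l)) = 9*(19 - √((-4)² + (-7)²)/7) = 9*(19 - √(16 + 49)/7) = 9*(19 - √65/7) = 171 - 9*√65/7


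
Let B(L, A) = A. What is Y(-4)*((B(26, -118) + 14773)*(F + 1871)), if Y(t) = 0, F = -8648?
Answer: 0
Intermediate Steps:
Y(-4)*((B(26, -118) + 14773)*(F + 1871)) = 0*((-118 + 14773)*(-8648 + 1871)) = 0*(14655*(-6777)) = 0*(-99316935) = 0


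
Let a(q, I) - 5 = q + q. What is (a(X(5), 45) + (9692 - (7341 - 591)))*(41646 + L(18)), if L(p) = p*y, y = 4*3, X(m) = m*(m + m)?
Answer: 127553514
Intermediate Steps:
X(m) = 2*m**2 (X(m) = m*(2*m) = 2*m**2)
y = 12
L(p) = 12*p (L(p) = p*12 = 12*p)
a(q, I) = 5 + 2*q (a(q, I) = 5 + (q + q) = 5 + 2*q)
(a(X(5), 45) + (9692 - (7341 - 591)))*(41646 + L(18)) = ((5 + 2*(2*5**2)) + (9692 - (7341 - 591)))*(41646 + 12*18) = ((5 + 2*(2*25)) + (9692 - 1*6750))*(41646 + 216) = ((5 + 2*50) + (9692 - 6750))*41862 = ((5 + 100) + 2942)*41862 = (105 + 2942)*41862 = 3047*41862 = 127553514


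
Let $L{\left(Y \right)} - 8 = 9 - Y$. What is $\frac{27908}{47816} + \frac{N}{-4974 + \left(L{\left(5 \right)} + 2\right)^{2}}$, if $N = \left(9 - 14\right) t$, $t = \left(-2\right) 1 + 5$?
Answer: $\frac{8378854}{14279053} \approx 0.58679$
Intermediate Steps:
$t = 3$ ($t = -2 + 5 = 3$)
$L{\left(Y \right)} = 17 - Y$ ($L{\left(Y \right)} = 8 - \left(-9 + Y\right) = 17 - Y$)
$N = -15$ ($N = \left(9 - 14\right) 3 = \left(-5\right) 3 = -15$)
$\frac{27908}{47816} + \frac{N}{-4974 + \left(L{\left(5 \right)} + 2\right)^{2}} = \frac{27908}{47816} - \frac{15}{-4974 + \left(\left(17 - 5\right) + 2\right)^{2}} = 27908 \cdot \frac{1}{47816} - \frac{15}{-4974 + \left(\left(17 - 5\right) + 2\right)^{2}} = \frac{6977}{11954} - \frac{15}{-4974 + \left(12 + 2\right)^{2}} = \frac{6977}{11954} - \frac{15}{-4974 + 14^{2}} = \frac{6977}{11954} - \frac{15}{-4974 + 196} = \frac{6977}{11954} - \frac{15}{-4778} = \frac{6977}{11954} - - \frac{15}{4778} = \frac{6977}{11954} + \frac{15}{4778} = \frac{8378854}{14279053}$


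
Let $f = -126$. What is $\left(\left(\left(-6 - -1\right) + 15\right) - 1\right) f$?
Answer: $-1134$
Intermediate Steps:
$\left(\left(\left(-6 - -1\right) + 15\right) - 1\right) f = \left(\left(\left(-6 - -1\right) + 15\right) - 1\right) \left(-126\right) = \left(\left(\left(-6 + 1\right) + 15\right) - 1\right) \left(-126\right) = \left(\left(-5 + 15\right) - 1\right) \left(-126\right) = \left(10 - 1\right) \left(-126\right) = 9 \left(-126\right) = -1134$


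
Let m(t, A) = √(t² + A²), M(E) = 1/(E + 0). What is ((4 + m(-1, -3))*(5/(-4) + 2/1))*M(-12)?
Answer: -¼ - √10/16 ≈ -0.44764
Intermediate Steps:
M(E) = 1/E
m(t, A) = √(A² + t²)
((4 + m(-1, -3))*(5/(-4) + 2/1))*M(-12) = ((4 + √((-3)² + (-1)²))*(5/(-4) + 2/1))/(-12) = ((4 + √(9 + 1))*(5*(-¼) + 2*1))*(-1/12) = ((4 + √10)*(-5/4 + 2))*(-1/12) = ((4 + √10)*(¾))*(-1/12) = (3 + 3*√10/4)*(-1/12) = -¼ - √10/16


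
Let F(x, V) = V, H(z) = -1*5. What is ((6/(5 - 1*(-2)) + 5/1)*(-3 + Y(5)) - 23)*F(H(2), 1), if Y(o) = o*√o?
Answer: -284/7 + 205*√5/7 ≈ 24.913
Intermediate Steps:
H(z) = -5
Y(o) = o^(3/2)
((6/(5 - 1*(-2)) + 5/1)*(-3 + Y(5)) - 23)*F(H(2), 1) = ((6/(5 - 1*(-2)) + 5/1)*(-3 + 5^(3/2)) - 23)*1 = ((6/(5 + 2) + 5*1)*(-3 + 5*√5) - 23)*1 = ((6/7 + 5)*(-3 + 5*√5) - 23)*1 = (41*(-3 + 5*√5)/7 - 23)*1 = ((-123/7 + 205*√5/7) - 23)*1 = (-284/7 + 205*√5/7)*1 = -284/7 + 205*√5/7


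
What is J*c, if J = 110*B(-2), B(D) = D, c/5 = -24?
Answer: 26400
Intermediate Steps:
c = -120 (c = 5*(-24) = -120)
J = -220 (J = 110*(-2) = -220)
J*c = -220*(-120) = 26400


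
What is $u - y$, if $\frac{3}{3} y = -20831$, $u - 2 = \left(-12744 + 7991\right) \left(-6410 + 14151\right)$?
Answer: $-36772140$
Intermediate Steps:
$u = -36792971$ ($u = 2 + \left(-12744 + 7991\right) \left(-6410 + 14151\right) = 2 - 36792973 = -36792971$)
$y = -20831$
$u - y = -36792971 - -20831 = -36792971 + 20831 = -36772140$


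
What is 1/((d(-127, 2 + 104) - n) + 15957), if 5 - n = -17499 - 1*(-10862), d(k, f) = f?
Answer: 1/9421 ≈ 0.00010615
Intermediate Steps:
n = 6642 (n = 5 - (-17499 - 1*(-10862)) = 5 - (-17499 + 10862) = 5 - 1*(-6637) = 5 + 6637 = 6642)
1/((d(-127, 2 + 104) - n) + 15957) = 1/(((2 + 104) - 1*6642) + 15957) = 1/((106 - 6642) + 15957) = 1/(-6536 + 15957) = 1/9421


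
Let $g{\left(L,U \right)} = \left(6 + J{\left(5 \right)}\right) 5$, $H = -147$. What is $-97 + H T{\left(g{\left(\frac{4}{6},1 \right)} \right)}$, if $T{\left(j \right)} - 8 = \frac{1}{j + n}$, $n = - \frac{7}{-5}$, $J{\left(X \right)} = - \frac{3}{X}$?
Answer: $- \frac{181501}{142} \approx -1278.2$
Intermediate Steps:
$n = \frac{7}{5}$ ($n = \left(-7\right) \left(- \frac{1}{5}\right) = \frac{7}{5} \approx 1.4$)
$g{\left(L,U \right)} = 27$ ($g{\left(L,U \right)} = \left(6 - \frac{3}{5}\right) 5 = \frac{27}{5} \cdot 5 = 27$)
$T{\left(j \right)} = 8 + \frac{1}{\frac{7}{5} + j}$ ($T{\left(j \right)} = 8 + \frac{1}{j + \frac{7}{5}} = 8 + \frac{1}{\frac{7}{5} + j}$)
$-97 + H T{\left(g{\left(\frac{4}{6},1 \right)} \right)} = -97 - 147 \frac{61 + 40 \cdot 27}{7 + 5 \cdot 27} = -97 - 147 \frac{61 + 1080}{7 + 135} = -97 - 147 \cdot \frac{1}{142} \cdot 1141 = -97 - \frac{167727}{142} = - \frac{181501}{142}$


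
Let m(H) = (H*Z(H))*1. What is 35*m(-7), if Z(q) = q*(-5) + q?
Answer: -6860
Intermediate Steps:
Z(q) = -4*q (Z(q) = -5*q + q = -4*q)
m(H) = -4*H² (m(H) = (H*(-4*H))*1 = -4*H²*1 = -4*H²)
35*m(-7) = 35*(-4*(-7)²) = 35*(-4*49) = 35*(-196) = -6860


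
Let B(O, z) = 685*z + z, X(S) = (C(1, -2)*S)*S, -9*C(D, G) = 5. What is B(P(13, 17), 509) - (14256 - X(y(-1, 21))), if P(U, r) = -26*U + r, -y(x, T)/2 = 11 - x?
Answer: 334598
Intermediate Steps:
C(D, G) = -5/9 (C(D, G) = -1/9*5 = -5/9)
y(x, T) = -22 + 2*x (y(x, T) = -2*(11 - x) = -22 + 2*x)
P(U, r) = r - 26*U
X(S) = -5*S**2/9 (X(S) = (-5*S/9)*S = -5*S**2/9)
B(O, z) = 686*z
B(P(13, 17), 509) - (14256 - X(y(-1, 21))) = 686*509 - (14256 - (-5)*(-22 + 2*(-1))**2/9) = 349174 - (14256 - (-5)*(-22 - 2)**2/9) = 349174 - (14256 - (-5)*(-24)**2/9) = 349174 - (14256 - (-5)*576/9) = 349174 - (14256 - 1*(-320)) = 349174 - (14256 + 320) = 349174 - 1*14576 = 349174 - 14576 = 334598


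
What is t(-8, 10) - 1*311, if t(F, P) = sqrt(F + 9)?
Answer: -310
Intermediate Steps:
t(F, P) = sqrt(9 + F)
t(-8, 10) - 1*311 = sqrt(9 - 8) - 1*311 = sqrt(1) - 311 = 1 - 311 = -310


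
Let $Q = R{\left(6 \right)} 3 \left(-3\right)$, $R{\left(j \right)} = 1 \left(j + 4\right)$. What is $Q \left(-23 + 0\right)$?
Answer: $2070$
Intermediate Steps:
$R{\left(j \right)} = 4 + j$ ($R{\left(j \right)} = 1 \left(4 + j\right) = 4 + j$)
$Q = -90$ ($Q = \left(4 + 6\right) 3 \left(-3\right) = 10 \cdot 3 \left(-3\right) = 30 \left(-3\right) = -90$)
$Q \left(-23 + 0\right) = - 90 \left(-23 + 0\right) = \left(-90\right) \left(-23\right) = 2070$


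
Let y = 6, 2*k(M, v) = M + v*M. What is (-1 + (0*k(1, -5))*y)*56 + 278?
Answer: 222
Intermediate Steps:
k(M, v) = M/2 + M*v/2 (k(M, v) = (M + v*M)/2 = (M + M*v)/2 = M/2 + M*v/2)
(-1 + (0*k(1, -5))*y)*56 + 278 = (-1 + (0*((½)*1*(1 - 5)))*6)*56 + 278 = (-1 + (0*((½)*1*(-4)))*6)*56 + 278 = (-1 + (0*(-2))*6)*56 + 278 = (-1 + 0*6)*56 + 278 = (-1 + 0)*56 + 278 = -1*56 + 278 = -56 + 278 = 222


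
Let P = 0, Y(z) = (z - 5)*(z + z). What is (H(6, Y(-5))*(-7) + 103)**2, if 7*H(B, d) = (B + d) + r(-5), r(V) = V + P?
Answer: 4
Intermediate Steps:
Y(z) = 2*z*(-5 + z) (Y(z) = (-5 + z)*(2*z) = 2*z*(-5 + z))
r(V) = V (r(V) = V + 0 = V)
H(B, d) = -5/7 + B/7 + d/7 (H(B, d) = ((B + d) - 5)/7 = (-5 + B + d)/7 = -5/7 + B/7 + d/7)
(H(6, Y(-5))*(-7) + 103)**2 = ((-5/7 + (1/7)*6 + (2*(-5)*(-5 - 5))/7)*(-7) + 103)**2 = ((-5/7 + 6/7 + (2*(-5)*(-10))/7)*(-7) + 103)**2 = ((-5/7 + 6/7 + (1/7)*100)*(-7) + 103)**2 = ((-5/7 + 6/7 + 100/7)*(-7) + 103)**2 = ((101/7)*(-7) + 103)**2 = (-101 + 103)**2 = 2**2 = 4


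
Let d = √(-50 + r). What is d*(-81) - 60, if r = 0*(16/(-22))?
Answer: -60 - 405*I*√2 ≈ -60.0 - 572.76*I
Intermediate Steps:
r = 0 (r = 0*(16*(-1/22)) = 0*(-8/11) = 0)
d = 5*I*√2 (d = √(-50 + 0) = √(-50) = 5*I*√2 ≈ 7.0711*I)
d*(-81) - 60 = (5*I*√2)*(-81) - 60 = -405*I*√2 - 60 = -60 - 405*I*√2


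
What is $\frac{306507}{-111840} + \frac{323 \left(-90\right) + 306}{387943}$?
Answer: $- \frac{40708070287}{14462515040} \approx -2.8147$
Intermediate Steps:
$\frac{306507}{-111840} + \frac{323 \left(-90\right) + 306}{387943} = 306507 \left(- \frac{1}{111840}\right) + \left(-29070 + 306\right) \frac{1}{387943} = - \frac{102169}{37280} - \frac{28764}{387943} = - \frac{40708070287}{14462515040}$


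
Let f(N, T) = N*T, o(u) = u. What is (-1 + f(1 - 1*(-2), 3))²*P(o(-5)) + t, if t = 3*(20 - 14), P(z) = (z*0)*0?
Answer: 18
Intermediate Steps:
P(z) = 0 (P(z) = 0*0 = 0)
t = 18 (t = 3*6 = 18)
(-1 + f(1 - 1*(-2), 3))²*P(o(-5)) + t = (-1 + (1 - 1*(-2))*3)²*0 + 18 = (-1 + (1 + 2)*3)²*0 + 18 = (-1 + 3*3)²*0 + 18 = (-1 + 9)²*0 + 18 = 8²*0 + 18 = 64*0 + 18 = 0 + 18 = 18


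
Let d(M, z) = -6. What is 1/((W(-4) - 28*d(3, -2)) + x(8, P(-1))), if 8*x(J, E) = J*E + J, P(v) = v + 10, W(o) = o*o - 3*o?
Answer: 1/206 ≈ 0.0048544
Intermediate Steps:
W(o) = o² - 3*o
P(v) = 10 + v
x(J, E) = J/8 + E*J/8 (x(J, E) = (J*E + J)/8 = (E*J + J)/8 = (J + E*J)/8 = J/8 + E*J/8)
1/((W(-4) - 28*d(3, -2)) + x(8, P(-1))) = 1/((-4*(-3 - 4) - 28*(-6)) + (⅛)*8*(1 + (10 - 1))) = 1/((-4*(-7) + 168) + (⅛)*8*(1 + 9)) = 1/((28 + 168) + (⅛)*8*10) = 1/(196 + 10) = 1/206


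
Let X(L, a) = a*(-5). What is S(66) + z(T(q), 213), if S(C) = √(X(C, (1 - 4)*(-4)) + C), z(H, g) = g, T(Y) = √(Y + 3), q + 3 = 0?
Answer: 213 + √6 ≈ 215.45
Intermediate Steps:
q = -3 (q = -3 + 0 = -3)
T(Y) = √(3 + Y)
X(L, a) = -5*a
S(C) = √(-60 + C) (S(C) = √(-5*(1 - 4)*(-4) + C) = √(-(-15)*(-4) + C) = √(-5*12 + C) = √(-60 + C))
S(66) + z(T(q), 213) = √(-60 + 66) + 213 = √6 + 213 = 213 + √6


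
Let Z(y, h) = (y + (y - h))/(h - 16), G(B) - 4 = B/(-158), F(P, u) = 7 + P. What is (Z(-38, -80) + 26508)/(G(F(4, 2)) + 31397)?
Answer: 50259089/59536164 ≈ 0.84418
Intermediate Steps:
G(B) = 4 - B/158 (G(B) = 4 + B/(-158) = 4 + B*(-1/158) = 4 - B/158)
Z(y, h) = (-h + 2*y)/(-16 + h)
(Z(-38, -80) + 26508)/(G(F(4, 2)) + 31397) = ((-1*(-80) + 2*(-38))/(-16 - 80) + 26508)/((4 - (7 + 4)/158) + 31397) = ((80 - 76)/(-96) + 26508)/((4 - 1/158*11) + 31397) = (-1/96*4 + 26508)/((4 - 11/158) + 31397) = (-1/24 + 26508)/(621/158 + 31397) = 636191/(24*(4961347/158)) = (636191/24)*(158/4961347) = 50259089/59536164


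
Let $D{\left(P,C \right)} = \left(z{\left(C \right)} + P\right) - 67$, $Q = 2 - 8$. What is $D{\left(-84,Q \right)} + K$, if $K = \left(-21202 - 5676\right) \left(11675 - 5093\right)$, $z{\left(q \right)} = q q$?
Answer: $-176911111$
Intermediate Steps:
$Q = -6$ ($Q = 2 - 8 = -6$)
$z{\left(q \right)} = q^{2}$
$D{\left(P,C \right)} = -67 + P + C^{2}$ ($D{\left(P,C \right)} = \left(C^{2} + P\right) - 67 = \left(P + C^{2}\right) - 67 = -67 + P + C^{2}$)
$K = -176910996$ ($K = \left(-26878\right) 6582 = -176910996$)
$D{\left(-84,Q \right)} + K = \left(-67 - 84 + \left(-6\right)^{2}\right) - 176910996 = \left(-67 - 84 + 36\right) - 176910996 = -115 - 176910996 = -176911111$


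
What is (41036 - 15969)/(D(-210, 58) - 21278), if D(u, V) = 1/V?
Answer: -1453886/1234123 ≈ -1.1781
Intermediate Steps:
(41036 - 15969)/(D(-210, 58) - 21278) = (41036 - 15969)/(1/58 - 21278) = 25067/(1/58 - 21278) = 25067/(-1234123/58) = 25067*(-58/1234123) = -1453886/1234123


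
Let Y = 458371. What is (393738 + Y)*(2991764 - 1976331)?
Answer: 865259598197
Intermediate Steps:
(393738 + Y)*(2991764 - 1976331) = (393738 + 458371)*(2991764 - 1976331) = 852109*1015433 = 865259598197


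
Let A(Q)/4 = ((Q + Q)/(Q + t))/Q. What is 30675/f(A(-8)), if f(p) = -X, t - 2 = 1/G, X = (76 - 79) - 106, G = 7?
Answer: 30675/109 ≈ 281.42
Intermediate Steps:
X = -109 (X = -3 - 106 = -109)
t = 15/7 (t = 2 + 1/7 = 15/7 ≈ 2.1429)
A(Q) = 8/(15/7 + Q) (A(Q) = 4*(((Q + Q)/(Q + 15/7))/Q) = 4*(((2*Q)/(15/7 + Q))/Q) = 4*((2*Q/(15/7 + Q))/Q) = 4*(2/(15/7 + Q)) = 8/(15/7 + Q))
f(p) = 109 (f(p) = -1*(-109) = 109)
30675/f(A(-8)) = 30675/109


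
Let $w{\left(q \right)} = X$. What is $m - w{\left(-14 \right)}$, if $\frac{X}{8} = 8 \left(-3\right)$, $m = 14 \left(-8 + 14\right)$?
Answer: $276$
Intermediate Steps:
$m = 84$ ($m = 14 \cdot 6 = 84$)
$X = -192$ ($X = 8 \cdot 8 \left(-3\right) = 8 \left(-24\right) = -192$)
$w{\left(q \right)} = -192$
$m - w{\left(-14 \right)} = 84 - -192 = 84 + 192 = 276$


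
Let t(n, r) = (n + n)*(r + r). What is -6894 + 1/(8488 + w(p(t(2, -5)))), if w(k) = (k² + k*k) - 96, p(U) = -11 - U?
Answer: -69450155/10074 ≈ -6894.0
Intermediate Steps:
t(n, r) = 4*n*r (t(n, r) = (2*n)*(2*r) = 4*n*r)
w(k) = -96 + 2*k² (w(k) = (k² + k²) - 96 = 2*k² - 96 = -96 + 2*k²)
-6894 + 1/(8488 + w(p(t(2, -5)))) = -6894 + 1/(8488 + (-96 + 2*(-11 - 4*2*(-5))²)) = -6894 + 1/(8488 + (-96 + 2*(-11 - 1*(-40))²)) = -6894 + 1/(8488 + (-96 + 2*(-11 + 40)²)) = -6894 + 1/(8488 + (-96 + 2*29²)) = -6894 + 1/(8488 + (-96 + 2*841)) = -6894 + 1/(8488 + (-96 + 1682)) = -6894 + 1/(8488 + 1586) = -6894 + 1/10074 = -69450155/10074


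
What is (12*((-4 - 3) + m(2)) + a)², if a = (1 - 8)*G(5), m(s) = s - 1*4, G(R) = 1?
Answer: 13225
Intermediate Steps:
m(s) = -4 + s (m(s) = s - 4 = -4 + s)
a = -7 (a = (1 - 8)*1 = -7*1 = -7)
(12*((-4 - 3) + m(2)) + a)² = (12*((-4 - 3) + (-4 + 2)) - 7)² = (12*(-7 - 2) - 7)² = (12*(-9) - 7)² = (-108 - 7)² = (-115)² = 13225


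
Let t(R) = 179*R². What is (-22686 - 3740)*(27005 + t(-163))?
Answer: -126391752656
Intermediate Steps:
(-22686 - 3740)*(27005 + t(-163)) = (-22686 - 3740)*(27005 + 179*(-163)²) = -26426*(27005 + 179*26569) = -26426*(27005 + 4755851) = -26426*4782856 = -126391752656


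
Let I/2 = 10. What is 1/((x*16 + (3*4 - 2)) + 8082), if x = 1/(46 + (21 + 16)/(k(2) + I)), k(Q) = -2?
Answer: 865/6999868 ≈ 0.00012357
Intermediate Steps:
I = 20 (I = 2*10 = 20)
x = 18/865 (x = 1/(46 + (21 + 16)/(-2 + 20)) = 1/(46 + 37/18) = 1/(865/18) = 18/865 ≈ 0.020809)
1/((x*16 + (3*4 - 2)) + 8082) = 1/(((18/865)*16 + (3*4 - 2)) + 8082) = 1/((288/865 + (12 - 2)) + 8082) = 1/((288/865 + 10) + 8082) = 1/(8938/865 + 8082) = 1/(6999868/865) = 865/6999868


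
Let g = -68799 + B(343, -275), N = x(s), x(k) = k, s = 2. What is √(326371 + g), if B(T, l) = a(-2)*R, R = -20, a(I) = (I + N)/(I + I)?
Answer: 2*√64393 ≈ 507.52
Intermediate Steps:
N = 2
a(I) = (2 + I)/(2*I) (a(I) = (I + 2)/(I + I) = (2 + I)/((2*I)) = (2 + I)*(1/(2*I)) = (2 + I)/(2*I))
B(T, l) = 0 (B(T, l) = ((½)*(2 - 2)/(-2))*(-20) = ((½)*(-½)*0)*(-20) = 0*(-20) = 0)
g = -68799 (g = -68799 + 0 = -68799)
√(326371 + g) = √(326371 - 68799) = √257572 = 2*√64393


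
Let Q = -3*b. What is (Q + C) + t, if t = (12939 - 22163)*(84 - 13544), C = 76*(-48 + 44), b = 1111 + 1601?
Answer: 124146600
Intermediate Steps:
b = 2712
C = -304 (C = 76*(-4) = -304)
Q = -8136 (Q = -3*2712 = -8136)
t = 124155040 (t = -9224*(-13460) = 124155040)
(Q + C) + t = (-8136 - 304) + 124155040 = -8440 + 124155040 = 124146600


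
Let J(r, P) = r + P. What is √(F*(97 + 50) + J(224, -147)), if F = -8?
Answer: I*√1099 ≈ 33.151*I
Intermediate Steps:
J(r, P) = P + r
√(F*(97 + 50) + J(224, -147)) = √(-8*(97 + 50) + (-147 + 224)) = √(-8*147 + 77) = √(-1176 + 77) = √(-1099) = I*√1099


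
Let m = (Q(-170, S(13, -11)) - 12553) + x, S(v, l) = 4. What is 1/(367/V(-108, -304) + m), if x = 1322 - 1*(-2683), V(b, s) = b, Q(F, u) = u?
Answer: -108/923119 ≈ -0.00011699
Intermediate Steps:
x = 4005 (x = 1322 + 2683 = 4005)
m = -8544 (m = (4 - 12553) + 4005 = -12549 + 4005 = -8544)
1/(367/V(-108, -304) + m) = 1/(367/(-108) - 8544) = 1/(367*(-1/108) - 8544) = 1/(-367/108 - 8544) = 1/(-923119/108) = -108/923119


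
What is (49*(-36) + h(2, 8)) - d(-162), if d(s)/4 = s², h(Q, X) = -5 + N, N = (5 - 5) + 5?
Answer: -106740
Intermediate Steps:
N = 5 (N = 0 + 5 = 5)
h(Q, X) = 0 (h(Q, X) = -5 + 5 = 0)
d(s) = 4*s²
(49*(-36) + h(2, 8)) - d(-162) = (49*(-36) + 0) - 4*(-162)² = (-1764 + 0) - 4*26244 = -1764 - 1*104976 = -1764 - 104976 = -106740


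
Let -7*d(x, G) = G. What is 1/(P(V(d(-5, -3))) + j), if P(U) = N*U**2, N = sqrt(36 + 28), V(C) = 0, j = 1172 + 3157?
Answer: 1/4329 ≈ 0.00023100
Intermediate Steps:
d(x, G) = -G/7
j = 4329
N = 8 (N = sqrt(64) = 8)
P(U) = 8*U**2
1/(P(V(d(-5, -3))) + j) = 1/(8*0**2 + 4329) = 1/(8*0 + 4329) = 1/(0 + 4329) = 1/4329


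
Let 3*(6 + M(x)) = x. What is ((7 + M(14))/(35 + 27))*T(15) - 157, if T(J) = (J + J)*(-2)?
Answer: -5037/31 ≈ -162.48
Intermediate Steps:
T(J) = -4*J (T(J) = (2*J)*(-2) = -4*J)
M(x) = -6 + x/3
((7 + M(14))/(35 + 27))*T(15) - 157 = ((7 + (-6 + (⅓)*14))/(35 + 27))*(-4*15) - 157 = ((7 + (-6 + 14/3))/62)*(-60) - 157 = ((7 - 4/3)*(1/62))*(-60) - 157 = ((17/3)*(1/62))*(-60) - 157 = (17/186)*(-60) - 157 = -170/31 - 157 = -5037/31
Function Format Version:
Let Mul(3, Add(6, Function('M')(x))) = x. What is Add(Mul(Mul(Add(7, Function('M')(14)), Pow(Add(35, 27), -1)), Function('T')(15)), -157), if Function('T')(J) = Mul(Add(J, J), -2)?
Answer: Rational(-5037, 31) ≈ -162.48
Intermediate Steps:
Function('T')(J) = Mul(-4, J) (Function('T')(J) = Mul(Mul(2, J), -2) = Mul(-4, J))
Function('M')(x) = Add(-6, Mul(Rational(1, 3), x))
Add(Mul(Mul(Add(7, Function('M')(14)), Pow(Add(35, 27), -1)), Function('T')(15)), -157) = Add(Mul(Mul(Add(7, Add(-6, Mul(Rational(1, 3), 14))), Pow(Add(35, 27), -1)), Mul(-4, 15)), -157) = Add(Mul(Mul(Add(7, Add(-6, Rational(14, 3))), Pow(62, -1)), -60), -157) = Add(Mul(Mul(Add(7, Rational(-4, 3)), Rational(1, 62)), -60), -157) = Add(Mul(Mul(Rational(17, 3), Rational(1, 62)), -60), -157) = Add(Mul(Rational(17, 186), -60), -157) = Add(Rational(-170, 31), -157) = Rational(-5037, 31)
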